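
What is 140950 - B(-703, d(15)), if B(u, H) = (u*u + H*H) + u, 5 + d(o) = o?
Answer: -352656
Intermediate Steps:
d(o) = -5 + o
B(u, H) = u + H² + u² (B(u, H) = (u² + H²) + u = (H² + u²) + u = u + H² + u²)
140950 - B(-703, d(15)) = 140950 - (-703 + (-5 + 15)² + (-703)²) = 140950 - (-703 + 10² + 494209) = 140950 - (-703 + 100 + 494209) = 140950 - 1*493606 = 140950 - 493606 = -352656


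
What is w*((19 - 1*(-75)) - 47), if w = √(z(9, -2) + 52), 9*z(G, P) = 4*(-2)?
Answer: 94*√115/3 ≈ 336.01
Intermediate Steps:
z(G, P) = -8/9 (z(G, P) = (4*(-2))/9 = (⅑)*(-8) = -8/9)
w = 2*√115/3 (w = √(-8/9 + 52) = √(460/9) = 2*√115/3 ≈ 7.1492)
w*((19 - 1*(-75)) - 47) = (2*√115/3)*((19 - 1*(-75)) - 47) = (2*√115/3)*((19 + 75) - 47) = (2*√115/3)*(94 - 47) = (2*√115/3)*47 = 94*√115/3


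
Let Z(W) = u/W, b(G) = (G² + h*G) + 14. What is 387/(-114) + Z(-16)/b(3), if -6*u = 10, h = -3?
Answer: -43249/12768 ≈ -3.3873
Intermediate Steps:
u = -5/3 (u = -⅙*10 = -5/3 ≈ -1.6667)
b(G) = 14 + G² - 3*G (b(G) = (G² - 3*G) + 14 = 14 + G² - 3*G)
Z(W) = -5/(3*W)
387/(-114) + Z(-16)/b(3) = 387/(-114) + (-5/3/(-16))/(14 + 3² - 3*3) = 387*(-1/114) + (-5/3*(-1/16))/(14 + 9 - 9) = -129/38 + (5/48)/14 = -129/38 + (5/48)*(1/14) = -129/38 + 5/672 = -43249/12768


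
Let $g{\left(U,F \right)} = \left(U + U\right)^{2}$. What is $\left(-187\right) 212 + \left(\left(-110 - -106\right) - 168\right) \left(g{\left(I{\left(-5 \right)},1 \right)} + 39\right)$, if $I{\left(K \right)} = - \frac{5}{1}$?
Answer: $-63552$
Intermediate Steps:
$I{\left(K \right)} = -5$ ($I{\left(K \right)} = \left(-5\right) 1 = -5$)
$g{\left(U,F \right)} = 4 U^{2}$ ($g{\left(U,F \right)} = \left(2 U\right)^{2} = 4 U^{2}$)
$\left(-187\right) 212 + \left(\left(-110 - -106\right) - 168\right) \left(g{\left(I{\left(-5 \right)},1 \right)} + 39\right) = \left(-187\right) 212 + \left(\left(-110 - -106\right) - 168\right) \left(4 \left(-5\right)^{2} + 39\right) = -39644 + \left(\left(-110 + 106\right) - 168\right) \left(4 \cdot 25 + 39\right) = -39644 + \left(-4 - 168\right) \left(100 + 39\right) = -39644 - 23908 = -63552$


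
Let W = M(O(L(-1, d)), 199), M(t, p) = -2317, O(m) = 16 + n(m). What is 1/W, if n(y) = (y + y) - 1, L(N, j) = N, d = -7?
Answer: -1/2317 ≈ -0.00043159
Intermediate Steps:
n(y) = -1 + 2*y (n(y) = 2*y - 1 = -1 + 2*y)
O(m) = 15 + 2*m (O(m) = 16 + (-1 + 2*m) = 15 + 2*m)
W = -2317
1/W = 1/(-2317) = -1/2317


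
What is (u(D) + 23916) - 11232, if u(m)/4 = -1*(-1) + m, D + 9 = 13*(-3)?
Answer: 12496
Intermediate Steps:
D = -48 (D = -9 + 13*(-3) = -9 - 39 = -48)
u(m) = 4 + 4*m (u(m) = 4*(-1*(-1) + m) = 4*(1 + m) = 4 + 4*m)
(u(D) + 23916) - 11232 = ((4 + 4*(-48)) + 23916) - 11232 = ((4 - 192) + 23916) - 11232 = (-188 + 23916) - 11232 = 23728 - 11232 = 12496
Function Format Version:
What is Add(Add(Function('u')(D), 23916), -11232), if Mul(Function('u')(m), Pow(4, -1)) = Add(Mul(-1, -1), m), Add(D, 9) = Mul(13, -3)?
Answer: 12496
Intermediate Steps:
D = -48 (D = Add(-9, Mul(13, -3)) = Add(-9, -39) = -48)
Function('u')(m) = Add(4, Mul(4, m)) (Function('u')(m) = Mul(4, Add(Mul(-1, -1), m)) = Mul(4, Add(1, m)) = Add(4, Mul(4, m)))
Add(Add(Function('u')(D), 23916), -11232) = Add(Add(Add(4, Mul(4, -48)), 23916), -11232) = Add(Add(Add(4, -192), 23916), -11232) = Add(Add(-188, 23916), -11232) = Add(23728, -11232) = 12496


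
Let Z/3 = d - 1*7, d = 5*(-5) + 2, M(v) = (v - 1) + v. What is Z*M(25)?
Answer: -4410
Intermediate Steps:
M(v) = -1 + 2*v (M(v) = (-1 + v) + v = -1 + 2*v)
d = -23 (d = -25 + 2 = -23)
Z = -90 (Z = 3*(-23 - 1*7) = 3*(-23 - 7) = 3*(-30) = -90)
Z*M(25) = -90*(-1 + 2*25) = -90*(-1 + 50) = -90*49 = -4410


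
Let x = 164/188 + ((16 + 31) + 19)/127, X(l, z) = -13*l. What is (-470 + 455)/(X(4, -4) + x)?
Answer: 29845/100693 ≈ 0.29640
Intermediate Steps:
x = 8309/5969 (x = 164*(1/188) + (47 + 19)*(1/127) = 41/47 + 66*(1/127) = 41/47 + 66/127 = 8309/5969 ≈ 1.3920)
(-470 + 455)/(X(4, -4) + x) = (-470 + 455)/(-13*4 + 8309/5969) = -15/(-52 + 8309/5969) = -15/(-302079/5969) = -15*(-5969/302079) = 29845/100693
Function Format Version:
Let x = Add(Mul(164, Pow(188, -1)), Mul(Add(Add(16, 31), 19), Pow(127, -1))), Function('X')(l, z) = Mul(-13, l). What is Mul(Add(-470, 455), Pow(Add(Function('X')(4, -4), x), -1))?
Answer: Rational(29845, 100693) ≈ 0.29640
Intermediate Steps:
x = Rational(8309, 5969) (x = Add(Mul(164, Rational(1, 188)), Mul(Add(47, 19), Rational(1, 127))) = Add(Rational(41, 47), Mul(66, Rational(1, 127))) = Add(Rational(41, 47), Rational(66, 127)) = Rational(8309, 5969) ≈ 1.3920)
Mul(Add(-470, 455), Pow(Add(Function('X')(4, -4), x), -1)) = Mul(Add(-470, 455), Pow(Add(Mul(-13, 4), Rational(8309, 5969)), -1)) = Mul(-15, Pow(Add(-52, Rational(8309, 5969)), -1)) = Mul(-15, Pow(Rational(-302079, 5969), -1)) = Mul(-15, Rational(-5969, 302079)) = Rational(29845, 100693)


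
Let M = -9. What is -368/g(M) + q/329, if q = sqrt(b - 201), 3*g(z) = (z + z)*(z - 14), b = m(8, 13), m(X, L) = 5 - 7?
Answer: -8/3 + I*sqrt(203)/329 ≈ -2.6667 + 0.043306*I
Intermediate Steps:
m(X, L) = -2
b = -2
g(z) = 2*z*(-14 + z)/3 (g(z) = ((z + z)*(z - 14))/3 = ((2*z)*(-14 + z))/3 = (2*z*(-14 + z))/3 = 2*z*(-14 + z)/3)
q = I*sqrt(203) (q = sqrt(-2 - 201) = sqrt(-203) = I*sqrt(203) ≈ 14.248*I)
-368/g(M) + q/329 = -368*(-1/(6*(-14 - 9))) + (I*sqrt(203))/329 = -368/((2/3)*(-9)*(-23)) + (I*sqrt(203))*(1/329) = -368/138 + I*sqrt(203)/329 = -368*1/138 + I*sqrt(203)/329 = -8/3 + I*sqrt(203)/329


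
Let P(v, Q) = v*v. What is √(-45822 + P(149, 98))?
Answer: I*√23621 ≈ 153.69*I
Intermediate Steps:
P(v, Q) = v²
√(-45822 + P(149, 98)) = √(-45822 + 149²) = √(-45822 + 22201) = √(-23621) = I*√23621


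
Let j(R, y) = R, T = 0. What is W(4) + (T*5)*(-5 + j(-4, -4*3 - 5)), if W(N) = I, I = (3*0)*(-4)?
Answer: 0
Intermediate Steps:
I = 0 (I = 0*(-4) = 0)
W(N) = 0
W(4) + (T*5)*(-5 + j(-4, -4*3 - 5)) = 0 + (0*5)*(-5 - 4) = 0 + 0*(-9) = 0 + 0 = 0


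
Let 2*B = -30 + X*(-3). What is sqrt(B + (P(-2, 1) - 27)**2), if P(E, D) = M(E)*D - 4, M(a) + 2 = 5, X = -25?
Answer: sqrt(3226)/2 ≈ 28.399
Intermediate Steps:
M(a) = 3 (M(a) = -2 + 5 = 3)
P(E, D) = -4 + 3*D (P(E, D) = 3*D - 4 = -4 + 3*D)
B = 45/2 (B = (-30 - 25*(-3))/2 = (-30 + 75)/2 = (1/2)*45 = 45/2 ≈ 22.500)
sqrt(B + (P(-2, 1) - 27)**2) = sqrt(45/2 + ((-4 + 3*1) - 27)**2) = sqrt(45/2 + ((-4 + 3) - 27)**2) = sqrt(45/2 + (-1 - 27)**2) = sqrt(45/2 + (-28)**2) = sqrt(45/2 + 784) = sqrt(1613/2) = sqrt(3226)/2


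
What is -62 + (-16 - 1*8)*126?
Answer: -3086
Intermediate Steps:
-62 + (-16 - 1*8)*126 = -62 + (-16 - 8)*126 = -62 - 24*126 = -62 - 3024 = -3086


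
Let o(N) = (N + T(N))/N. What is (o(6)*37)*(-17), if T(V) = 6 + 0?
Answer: -1258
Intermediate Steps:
T(V) = 6
o(N) = (6 + N)/N (o(N) = (N + 6)/N = (6 + N)/N)
(o(6)*37)*(-17) = (((6 + 6)/6)*37)*(-17) = (((⅙)*12)*37)*(-17) = (2*37)*(-17) = 74*(-17) = -1258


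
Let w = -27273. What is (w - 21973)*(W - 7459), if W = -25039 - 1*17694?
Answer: 2471755232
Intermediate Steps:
W = -42733 (W = -25039 - 17694 = -42733)
(w - 21973)*(W - 7459) = (-27273 - 21973)*(-42733 - 7459) = -49246*(-50192) = 2471755232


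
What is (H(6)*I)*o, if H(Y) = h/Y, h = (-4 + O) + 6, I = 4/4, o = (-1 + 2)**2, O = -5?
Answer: -1/2 ≈ -0.50000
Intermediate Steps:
o = 1 (o = 1**2 = 1)
I = 1 (I = 4*(1/4) = 1)
h = -3 (h = (-4 - 5) + 6 = -9 + 6 = -3)
H(Y) = -3/Y
(H(6)*I)*o = (-3/6*1)*1 = (-3*1/6*1)*1 = -1/2*1*1 = -1/2*1 = -1/2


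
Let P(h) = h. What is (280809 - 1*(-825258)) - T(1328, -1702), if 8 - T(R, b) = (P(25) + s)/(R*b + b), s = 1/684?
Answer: 1711271558391947/1547179272 ≈ 1.1061e+6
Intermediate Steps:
s = 1/684 ≈ 0.0014620
T(R, b) = 8 - 17101/(684*(b + R*b)) (T(R, b) = 8 - (25 + 1/684)/(R*b + b) = 8 - 17101/(684*(b + R*b)))
(280809 - 1*(-825258)) - T(1328, -1702) = (280809 - 1*(-825258)) - (-17101 + 5472*(-1702) + 5472*1328*(-1702))/(684*(-1702)*(1 + 1328)) = (280809 + 825258) - (-1)*(-17101 - 9313344 - 12368120832)/(684*1702*1329) = 1106067 - (-1)*(-12377451277)/(684*1702*1329) = 1106067 - 1*12377451277/1547179272 = 1106067 - 12377451277/1547179272 = 1711271558391947/1547179272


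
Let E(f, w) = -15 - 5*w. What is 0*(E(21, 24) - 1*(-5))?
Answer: 0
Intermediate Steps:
0*(E(21, 24) - 1*(-5)) = 0*((-15 - 5*24) - 1*(-5)) = 0*((-15 - 120) + 5) = 0*(-135 + 5) = 0*(-130) = 0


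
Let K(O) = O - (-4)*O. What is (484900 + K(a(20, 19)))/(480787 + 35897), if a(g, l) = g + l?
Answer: 485095/516684 ≈ 0.93886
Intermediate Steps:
K(O) = 5*O (K(O) = O + 4*O = 5*O)
(484900 + K(a(20, 19)))/(480787 + 35897) = (484900 + 5*(20 + 19))/(480787 + 35897) = (484900 + 5*39)/516684 = (484900 + 195)*(1/516684) = 485095*(1/516684) = 485095/516684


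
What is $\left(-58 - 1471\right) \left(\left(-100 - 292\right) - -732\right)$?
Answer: $-519860$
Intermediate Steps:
$\left(-58 - 1471\right) \left(\left(-100 - 292\right) - -732\right) = - 1529 \left(-392 + 732\right) = \left(-1529\right) 340 = -519860$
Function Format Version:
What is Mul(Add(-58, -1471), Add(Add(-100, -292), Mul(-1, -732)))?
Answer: -519860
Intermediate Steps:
Mul(Add(-58, -1471), Add(Add(-100, -292), Mul(-1, -732))) = Mul(-1529, Add(-392, 732)) = Mul(-1529, 340) = -519860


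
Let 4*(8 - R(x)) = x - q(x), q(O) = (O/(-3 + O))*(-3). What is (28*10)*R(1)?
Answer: 2275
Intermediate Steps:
q(O) = -3*O/(-3 + O)
R(x) = 8 - x/4 - 3*x/(4*(-3 + x)) (R(x) = 8 - (x - (-3)*x/(-3 + x))/4 = 8 - (x + 3*x/(-3 + x))/4 = 8 + (-x/4 - 3*x/(4*(-3 + x))) = 8 - x/4 - 3*x/(4*(-3 + x)))
(28*10)*R(1) = (28*10)*((-96 - 1*1² + 32*1)/(4*(-3 + 1))) = 280*((¼)*(-96 - 1*1 + 32)/(-2)) = 280*((¼)*(-½)*(-96 - 1 + 32)) = 280*((¼)*(-½)*(-65)) = 280*(65/8) = 2275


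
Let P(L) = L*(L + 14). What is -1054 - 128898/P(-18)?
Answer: -11377/4 ≈ -2844.3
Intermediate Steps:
P(L) = L*(14 + L)
-1054 - 128898/P(-18) = -1054 - 128898/((-18*(14 - 18))) = -1054 - 128898/((-18*(-4))) = -1054 - 128898/72 = -1054 - 558*77/24 = -1054 - 7161/4 = -11377/4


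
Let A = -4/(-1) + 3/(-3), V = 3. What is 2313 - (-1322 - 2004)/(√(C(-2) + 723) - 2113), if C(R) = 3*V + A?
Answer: 5159141402/2232017 - 11641*√15/2232017 ≈ 2311.4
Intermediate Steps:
A = 3 (A = -4*(-1) + 3*(-⅓) = 4 - 1 = 3)
C(R) = 12 (C(R) = 3*3 + 3 = 9 + 3 = 12)
2313 - (-1322 - 2004)/(√(C(-2) + 723) - 2113) = 2313 - (-1322 - 2004)/(√(12 + 723) - 2113) = 2313 - (-3326)/(√735 - 2113) = 2313 - (-3326)/(7*√15 - 2113) = 2313 - (-3326)/(-2113 + 7*√15) = 2313 + 3326/(-2113 + 7*√15)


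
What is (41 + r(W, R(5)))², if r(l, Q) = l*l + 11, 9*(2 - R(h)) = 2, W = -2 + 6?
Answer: 4624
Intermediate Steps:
W = 4
R(h) = 16/9 (R(h) = 2 - ⅑*2 = 2 - 2/9 = 16/9)
r(l, Q) = 11 + l² (r(l, Q) = l² + 11 = 11 + l²)
(41 + r(W, R(5)))² = (41 + (11 + 4²))² = (41 + (11 + 16))² = (41 + 27)² = 68² = 4624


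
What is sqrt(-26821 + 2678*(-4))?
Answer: I*sqrt(37533) ≈ 193.73*I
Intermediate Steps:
sqrt(-26821 + 2678*(-4)) = sqrt(-26821 - 10712) = sqrt(-37533) = I*sqrt(37533)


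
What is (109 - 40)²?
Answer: 4761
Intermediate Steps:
(109 - 40)² = 69² = 4761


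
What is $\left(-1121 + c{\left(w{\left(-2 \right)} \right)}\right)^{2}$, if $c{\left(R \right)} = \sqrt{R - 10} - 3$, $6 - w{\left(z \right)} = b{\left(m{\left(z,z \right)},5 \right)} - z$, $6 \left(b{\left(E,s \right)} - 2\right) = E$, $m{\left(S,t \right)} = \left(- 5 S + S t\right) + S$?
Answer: $\left(1124 - i \sqrt{10}\right)^{2} \approx 1.2634 \cdot 10^{6} - 7109.0 i$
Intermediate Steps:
$m{\left(S,t \right)} = - 4 S + S t$
$b{\left(E,s \right)} = 2 + \frac{E}{6}$
$w{\left(z \right)} = 4 + z - \frac{z \left(-4 + z\right)}{6}$ ($w{\left(z \right)} = 6 - \left(\left(2 + \frac{z \left(-4 + z\right)}{6}\right) - z\right) = 6 - \left(2 - z + \frac{z \left(-4 + z\right)}{6}\right) = 4 + z - \frac{z \left(-4 + z\right)}{6}$)
$c{\left(R \right)} = -3 + \sqrt{-10 + R}$ ($c{\left(R \right)} = \sqrt{-10 + R} - 3 = -3 + \sqrt{-10 + R}$)
$\left(-1121 + c{\left(w{\left(-2 \right)} \right)}\right)^{2} = \left(-1121 - \left(3 - \sqrt{-10 + \left(4 - \frac{\left(-2\right)^{2}}{6} + \frac{5}{3} \left(-2\right)\right)}\right)\right)^{2} = \left(-1121 - \left(3 - \sqrt{-10 - 0}\right)\right)^{2} = \left(-1121 - \left(3 - \sqrt{-10 + 0}\right)\right)^{2} = \left(-1121 - \left(3 - \sqrt{-10}\right)\right)^{2} = \left(-1121 - \left(3 - i \sqrt{10}\right)\right)^{2} = \left(-1124 + i \sqrt{10}\right)^{2}$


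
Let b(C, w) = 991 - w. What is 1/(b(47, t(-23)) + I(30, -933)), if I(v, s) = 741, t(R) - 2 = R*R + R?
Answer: 1/1224 ≈ 0.00081699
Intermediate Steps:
t(R) = 2 + R + R² (t(R) = 2 + (R*R + R) = 2 + (R² + R) = 2 + (R + R²) = 2 + R + R²)
1/(b(47, t(-23)) + I(30, -933)) = 1/((991 - (2 - 23 + (-23)²)) + 741) = 1/((991 - (2 - 23 + 529)) + 741) = 1/((991 - 1*508) + 741) = 1/((991 - 508) + 741) = 1/(483 + 741) = 1/1224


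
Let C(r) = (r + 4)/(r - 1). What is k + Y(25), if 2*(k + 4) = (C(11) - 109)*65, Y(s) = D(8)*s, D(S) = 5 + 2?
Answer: -13291/4 ≈ -3322.8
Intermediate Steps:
D(S) = 7
C(r) = (4 + r)/(-1 + r)
Y(s) = 7*s
k = -13991/4 (k = -4 + (((4 + 11)/(-1 + 11) - 109)*65)/2 = -4 + ((15/10 - 109)*65)/2 = -4 + (((1/10)*15 - 109)*65)/2 = -4 + ((3/2 - 109)*65)/2 = -4 + (-215/2*65)/2 = -4 + (1/2)*(-13975/2) = -4 - 13975/4 = -13991/4 ≈ -3497.8)
k + Y(25) = -13991/4 + 7*25 = -13991/4 + 175 = -13291/4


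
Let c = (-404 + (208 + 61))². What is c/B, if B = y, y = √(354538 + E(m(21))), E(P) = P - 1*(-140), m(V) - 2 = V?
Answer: 18225*√354701/354701 ≈ 30.601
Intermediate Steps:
m(V) = 2 + V
E(P) = 140 + P (E(P) = P + 140 = 140 + P)
y = √354701 (y = √(354538 + (140 + (2 + 21))) = √(354538 + (140 + 23)) = √(354538 + 163) = √354701 ≈ 595.57)
B = √354701 ≈ 595.57
c = 18225 (c = (-404 + 269)² = (-135)² = 18225)
c/B = 18225/(√354701) = 18225*(√354701/354701) = 18225*√354701/354701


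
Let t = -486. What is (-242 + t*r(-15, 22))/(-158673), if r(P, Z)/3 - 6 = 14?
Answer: 29402/158673 ≈ 0.18530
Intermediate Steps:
r(P, Z) = 60 (r(P, Z) = 18 + 3*14 = 18 + 42 = 60)
(-242 + t*r(-15, 22))/(-158673) = (-242 - 486*60)/(-158673) = (-242 - 29160)*(-1/158673) = -29402*(-1/158673) = 29402/158673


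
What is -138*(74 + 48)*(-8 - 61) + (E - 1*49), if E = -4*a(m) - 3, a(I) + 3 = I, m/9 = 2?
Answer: 1161572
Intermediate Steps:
m = 18 (m = 9*2 = 18)
a(I) = -3 + I
E = -63 (E = -4*(-3 + 18) - 3 = -4*15 - 3 = -60 - 3 = -63)
-138*(74 + 48)*(-8 - 61) + (E - 1*49) = -138*(74 + 48)*(-8 - 61) + (-63 - 1*49) = -16836*(-69) + (-63 - 49) = -138*(-8418) - 112 = 1161684 - 112 = 1161572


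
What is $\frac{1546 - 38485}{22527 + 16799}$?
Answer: $- \frac{5277}{5618} \approx -0.9393$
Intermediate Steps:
$\frac{1546 - 38485}{22527 + 16799} = - \frac{36939}{39326} = \left(-36939\right) \frac{1}{39326} = - \frac{5277}{5618}$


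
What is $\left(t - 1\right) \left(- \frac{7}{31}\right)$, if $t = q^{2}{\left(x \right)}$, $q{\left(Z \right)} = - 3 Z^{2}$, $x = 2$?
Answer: $- \frac{1001}{31} \approx -32.29$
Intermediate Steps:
$t = 144$ ($t = \left(- 3 \cdot 2^{2}\right)^{2} = \left(\left(-3\right) 4\right)^{2} = \left(-12\right)^{2} = 144$)
$\left(t - 1\right) \left(- \frac{7}{31}\right) = \left(144 - 1\right) \left(- \frac{7}{31}\right) = 143 \left(\left(-7\right) \frac{1}{31}\right) = 143 \left(- \frac{7}{31}\right) = - \frac{1001}{31}$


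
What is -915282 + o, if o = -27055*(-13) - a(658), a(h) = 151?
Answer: -563718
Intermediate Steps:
o = 351564 (o = -27055*(-13) - 1*151 = 351715 - 151 = 351564)
-915282 + o = -915282 + 351564 = -563718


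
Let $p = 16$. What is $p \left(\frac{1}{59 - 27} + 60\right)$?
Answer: $\frac{1921}{2} \approx 960.5$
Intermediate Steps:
$p \left(\frac{1}{59 - 27} + 60\right) = 16 \left(\frac{1}{59 - 27} + 60\right) = 16 \left(\frac{1}{32} + 60\right) = 16 \cdot \frac{1921}{32} = \frac{1921}{2}$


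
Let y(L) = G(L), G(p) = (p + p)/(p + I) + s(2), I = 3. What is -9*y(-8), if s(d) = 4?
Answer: -324/5 ≈ -64.800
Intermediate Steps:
G(p) = 4 + 2*p/(3 + p) (G(p) = (p + p)/(p + 3) + 4 = (2*p)/(3 + p) + 4 = 2*p/(3 + p) + 4 = 4 + 2*p/(3 + p))
y(L) = 6*(2 + L)/(3 + L)
-9*y(-8) = -54*(2 - 8)/(3 - 8) = -54*(-6)/(-5) = -54*(-1)*(-6)/5 = -9*36/5 = -324/5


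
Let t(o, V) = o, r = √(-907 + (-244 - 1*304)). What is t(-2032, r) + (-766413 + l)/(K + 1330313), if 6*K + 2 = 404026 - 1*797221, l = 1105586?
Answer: -15418164754/7588681 ≈ -2031.7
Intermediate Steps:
K = -393197/6 (K = -⅓ + (404026 - 1*797221)/6 = -⅓ + (404026 - 797221)/6 = -⅓ + (⅙)*(-393195) = -⅓ - 131065/2 = -393197/6 ≈ -65533.)
r = I*√1455 (r = √(-907 + (-244 - 304)) = √(-907 - 548) = √(-1455) = I*√1455 ≈ 38.144*I)
t(-2032, r) + (-766413 + l)/(K + 1330313) = -2032 + (-766413 + 1105586)/(-393197/6 + 1330313) = -2032 + 339173/(7588681/6) = -2032 + 339173*(6/7588681) = -2032 + 2035038/7588681 = -15418164754/7588681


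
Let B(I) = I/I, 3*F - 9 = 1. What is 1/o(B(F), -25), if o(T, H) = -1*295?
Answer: -1/295 ≈ -0.0033898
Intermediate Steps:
F = 10/3 (F = 3 + (1/3)*1 = 3 + 1/3 = 10/3 ≈ 3.3333)
B(I) = 1
o(T, H) = -295
1/o(B(F), -25) = 1/(-295) = -1/295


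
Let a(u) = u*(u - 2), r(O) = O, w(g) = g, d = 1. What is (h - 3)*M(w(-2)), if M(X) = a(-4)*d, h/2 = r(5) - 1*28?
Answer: -1176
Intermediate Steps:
h = -46 (h = 2*(5 - 1*28) = 2*(5 - 28) = 2*(-23) = -46)
a(u) = u*(-2 + u)
M(X) = 24 (M(X) = -4*(-2 - 4)*1 = -4*(-6)*1 = 24*1 = 24)
(h - 3)*M(w(-2)) = (-46 - 3)*24 = -49*24 = -1176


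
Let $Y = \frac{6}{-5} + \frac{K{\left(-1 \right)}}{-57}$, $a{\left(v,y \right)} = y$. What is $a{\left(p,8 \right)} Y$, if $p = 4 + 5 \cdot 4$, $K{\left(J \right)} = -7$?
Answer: $- \frac{2456}{285} \approx -8.6175$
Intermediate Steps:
$p = 24$ ($p = 4 + 20 = 24$)
$Y = - \frac{307}{285}$ ($Y = \frac{6}{-5} - \frac{7}{-57} = 6 \left(- \frac{1}{5}\right) - - \frac{7}{57} = - \frac{6}{5} + \frac{7}{57} = - \frac{307}{285} \approx -1.0772$)
$a{\left(p,8 \right)} Y = 8 \left(- \frac{307}{285}\right) = - \frac{2456}{285}$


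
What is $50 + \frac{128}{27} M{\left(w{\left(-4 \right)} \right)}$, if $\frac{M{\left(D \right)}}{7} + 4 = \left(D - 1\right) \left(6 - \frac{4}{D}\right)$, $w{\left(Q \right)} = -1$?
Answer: $- \frac{6718}{9} \approx -746.44$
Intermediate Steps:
$M{\left(D \right)} = -28 + 7 \left(-1 + D\right) \left(6 - \frac{4}{D}\right)$ ($M{\left(D \right)} = -28 + 7 \left(D - 1\right) \left(6 - \frac{4}{D}\right) = -28 + 7 \left(-1 + D\right) \left(6 - \frac{4}{D}\right)$)
$50 + \frac{128}{27} M{\left(w{\left(-4 \right)} \right)} = 50 + \frac{128}{27} \left(-98 + \frac{28}{-1} + 42 \left(-1\right)\right) = 50 + 128 \cdot \frac{1}{27} \left(-98 + 28 \left(-1\right) - 42\right) = 50 + \frac{128 \left(-98 - 28 - 42\right)}{27} = 50 + \frac{128}{27} \left(-168\right) = 50 - \frac{7168}{9} = - \frac{6718}{9}$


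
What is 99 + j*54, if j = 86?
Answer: 4743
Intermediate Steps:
99 + j*54 = 99 + 86*54 = 99 + 4644 = 4743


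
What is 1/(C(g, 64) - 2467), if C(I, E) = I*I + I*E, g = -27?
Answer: -1/3466 ≈ -0.00028852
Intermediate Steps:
C(I, E) = I² + E*I
1/(C(g, 64) - 2467) = 1/(-27*(64 - 27) - 2467) = 1/(-27*37 - 2467) = 1/(-999 - 2467) = 1/(-3466) = -1/3466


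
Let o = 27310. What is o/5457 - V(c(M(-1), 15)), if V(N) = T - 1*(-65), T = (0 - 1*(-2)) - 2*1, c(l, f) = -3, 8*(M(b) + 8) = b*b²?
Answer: -327395/5457 ≈ -59.995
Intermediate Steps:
M(b) = -8 + b³/8 (M(b) = -8 + (b*b²)/8 = -8 + b³/8)
T = 0 (T = (0 + 2) - 2 = 2 - 2 = 0)
V(N) = 65 (V(N) = 0 - 1*(-65) = 0 + 65 = 65)
o/5457 - V(c(M(-1), 15)) = 27310/5457 - 1*65 = 27310*(1/5457) - 65 = 27310/5457 - 65 = -327395/5457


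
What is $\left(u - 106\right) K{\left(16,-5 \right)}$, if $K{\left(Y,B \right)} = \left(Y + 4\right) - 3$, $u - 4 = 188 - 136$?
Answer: $-850$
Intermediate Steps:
$u = 56$ ($u = 4 + \left(188 - 136\right) = 4 + 52 = 56$)
$K{\left(Y,B \right)} = 1 + Y$ ($K{\left(Y,B \right)} = \left(4 + Y\right) - 3 = 1 + Y$)
$\left(u - 106\right) K{\left(16,-5 \right)} = \left(56 - 106\right) \left(1 + 16\right) = \left(-50\right) 17 = -850$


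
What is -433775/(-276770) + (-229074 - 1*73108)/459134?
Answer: 888661067/977496286 ≈ 0.90912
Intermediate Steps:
-433775/(-276770) + (-229074 - 1*73108)/459134 = -433775*(-1/276770) + (-229074 - 73108)*(1/459134) = 86755/55354 - 302182*1/459134 = 86755/55354 - 151091/229567 = 888661067/977496286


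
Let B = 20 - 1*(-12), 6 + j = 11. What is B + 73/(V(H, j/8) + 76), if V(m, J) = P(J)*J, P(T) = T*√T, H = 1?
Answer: 6238271840/189264843 - 233600*√10/189264843 ≈ 32.957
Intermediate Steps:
j = 5 (j = -6 + 11 = 5)
B = 32 (B = 20 + 12 = 32)
P(T) = T^(3/2)
V(m, J) = J^(5/2) (V(m, J) = J^(3/2)*J = J^(5/2))
B + 73/(V(H, j/8) + 76) = 32 + 73/((5/8)^(5/2) + 76) = 32 + 73/(25*√10/256 + 76) = 32 + 73/(76 + 25*√10/256)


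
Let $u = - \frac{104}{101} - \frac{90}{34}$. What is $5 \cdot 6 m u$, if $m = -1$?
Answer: $\frac{189390}{1717} \approx 110.3$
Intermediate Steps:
$u = - \frac{6313}{1717}$ ($u = \left(-104\right) \frac{1}{101} - \frac{45}{17} = - \frac{104}{101} - \frac{45}{17} = - \frac{6313}{1717} \approx -3.6768$)
$5 \cdot 6 m u = 5 \cdot 6 \left(-1\right) \left(- \frac{6313}{1717}\right) = 30 \left(-1\right) \left(- \frac{6313}{1717}\right) = \left(-30\right) \left(- \frac{6313}{1717}\right) = \frac{189390}{1717}$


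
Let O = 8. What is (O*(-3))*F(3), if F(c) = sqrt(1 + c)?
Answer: -48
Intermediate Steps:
(O*(-3))*F(3) = (8*(-3))*sqrt(1 + 3) = -24*sqrt(4) = -24*2 = -48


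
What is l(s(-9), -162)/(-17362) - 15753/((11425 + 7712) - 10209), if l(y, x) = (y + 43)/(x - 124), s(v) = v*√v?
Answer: -6518470141/3694355808 - 27*I/4965532 ≈ -1.7644 - 5.4375e-6*I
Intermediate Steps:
s(v) = v^(3/2)
l(y, x) = (43 + y)/(-124 + x)
l(s(-9), -162)/(-17362) - 15753/((11425 + 7712) - 10209) = ((43 + (-9)^(3/2))/(-124 - 162))/(-17362) - 15753/((11425 + 7712) - 10209) = ((43 - 27*I)/(-286))*(-1/17362) - 15753/(19137 - 10209) = -(43 - 27*I)/286*(-1/17362) - 15753/8928 = (-43/286 + 27*I/286)*(-1/17362) - 15753*1/8928 = (43/4965532 - 27*I/4965532) - 5251/2976 = -6518470141/3694355808 - 27*I/4965532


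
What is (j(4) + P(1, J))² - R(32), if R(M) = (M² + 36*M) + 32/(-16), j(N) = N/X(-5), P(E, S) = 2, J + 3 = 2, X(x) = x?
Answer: -54314/25 ≈ -2172.6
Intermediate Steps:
J = -1 (J = -3 + 2 = -1)
j(N) = -N/5 (j(N) = N/(-5) = N*(-⅕) = -N/5)
R(M) = -2 + M² + 36*M (R(M) = (M² + 36*M) + 32*(-1/16) = (M² + 36*M) - 2 = -2 + M² + 36*M)
(j(4) + P(1, J))² - R(32) = (-⅕*4 + 2)² - (-2 + 32² + 36*32) = (-⅘ + 2)² - (-2 + 1024 + 1152) = (6/5)² - 1*2174 = 36/25 - 2174 = -54314/25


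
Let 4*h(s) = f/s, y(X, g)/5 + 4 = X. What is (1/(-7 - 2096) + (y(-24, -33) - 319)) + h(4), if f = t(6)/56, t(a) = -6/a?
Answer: -864891191/1884288 ≈ -459.00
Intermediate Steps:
y(X, g) = -20 + 5*X
f = -1/56 (f = -6/6/56 = -6*⅙*(1/56) = -1*1/56 = -1/56 ≈ -0.017857)
h(s) = -1/(224*s) (h(s) = (-1/(56*s))/4 = -1/(224*s))
(1/(-7 - 2096) + (y(-24, -33) - 319)) + h(4) = (1/(-7 - 2096) + ((-20 + 5*(-24)) - 319)) - 1/224/4 = (1/(-2103) + ((-20 - 120) - 319)) - 1/224*¼ = (-1/2103 + (-140 - 319)) - 1/896 = (-1/2103 - 459) - 1/896 = -965278/2103 - 1/896 = -864891191/1884288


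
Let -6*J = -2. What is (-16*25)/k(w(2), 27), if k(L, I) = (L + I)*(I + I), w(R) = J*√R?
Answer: -1800/6559 + 200*√2/59031 ≈ -0.26964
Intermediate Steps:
J = ⅓ (J = -⅙*(-2) = ⅓ ≈ 0.33333)
w(R) = √R/3
k(L, I) = 2*I*(I + L) (k(L, I) = (I + L)*(2*I) = 2*I*(I + L))
(-16*25)/k(w(2), 27) = (-16*25)/((2*27*(27 + √2/3))) = -400/(1458 + 18*√2)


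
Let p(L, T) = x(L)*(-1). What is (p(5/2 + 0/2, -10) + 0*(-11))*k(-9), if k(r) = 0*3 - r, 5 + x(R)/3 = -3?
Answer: 216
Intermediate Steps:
x(R) = -24 (x(R) = -15 + 3*(-3) = -15 - 9 = -24)
p(L, T) = 24 (p(L, T) = -24*(-1) = 24)
k(r) = -r (k(r) = 0 - r = -r)
(p(5/2 + 0/2, -10) + 0*(-11))*k(-9) = (24 + 0*(-11))*(-1*(-9)) = (24 + 0)*9 = 24*9 = 216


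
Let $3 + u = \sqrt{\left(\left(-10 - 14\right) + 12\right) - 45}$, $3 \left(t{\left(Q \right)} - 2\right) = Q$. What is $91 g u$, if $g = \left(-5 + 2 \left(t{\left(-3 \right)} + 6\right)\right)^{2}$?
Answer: $-22113 + 7371 i \sqrt{57} \approx -22113.0 + 55650.0 i$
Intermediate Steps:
$t{\left(Q \right)} = 2 + \frac{Q}{3}$
$u = -3 + i \sqrt{57}$ ($u = -3 + \sqrt{\left(\left(-10 - 14\right) + 12\right) - 45} = -3 + \sqrt{\left(-24 + 12\right) - 45} = -3 + \sqrt{-12 - 45} = -3 + \sqrt{-57} = -3 + i \sqrt{57} \approx -3.0 + 7.5498 i$)
$g = 81$ ($g = \left(-5 + 2 \left(\left(2 + \frac{1}{3} \left(-3\right)\right) + 6\right)\right)^{2} = \left(-5 + 2 \left(\left(2 - 1\right) + 6\right)\right)^{2} = \left(-5 + 2 \left(1 + 6\right)\right)^{2} = \left(-5 + 2 \cdot 7\right)^{2} = \left(-5 + 14\right)^{2} = 9^{2} = 81$)
$91 g u = 91 \cdot 81 \left(-3 + i \sqrt{57}\right) = 7371 \left(-3 + i \sqrt{57}\right) = -22113 + 7371 i \sqrt{57}$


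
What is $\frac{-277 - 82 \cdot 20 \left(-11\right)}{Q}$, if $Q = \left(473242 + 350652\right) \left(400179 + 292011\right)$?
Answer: $\frac{5921}{190097062620} \approx 3.1147 \cdot 10^{-8}$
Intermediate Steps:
$Q = 570291187860$ ($Q = 823894 \cdot 692190 = 570291187860$)
$\frac{-277 - 82 \cdot 20 \left(-11\right)}{Q} = \frac{-277 - 82 \cdot 20 \left(-11\right)}{570291187860} = \left(-277 - -18040\right) \frac{1}{570291187860} = \left(-277 + 18040\right) \frac{1}{570291187860} = 17763 \cdot \frac{1}{570291187860} = \frac{5921}{190097062620}$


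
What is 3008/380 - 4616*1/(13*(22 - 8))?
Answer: -150828/8645 ≈ -17.447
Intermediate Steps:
3008/380 - 4616*1/(13*(22 - 8)) = 3008*(1/380) - 4616/(13*14) = 752/95 - 4616/182 = 752/95 - 4616*1/182 = 752/95 - 2308/91 = -150828/8645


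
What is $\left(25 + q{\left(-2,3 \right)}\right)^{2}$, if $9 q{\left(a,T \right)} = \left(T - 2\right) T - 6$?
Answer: $\frac{5476}{9} \approx 608.44$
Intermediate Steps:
$q{\left(a,T \right)} = - \frac{2}{3} + \frac{T \left(-2 + T\right)}{9}$ ($q{\left(a,T \right)} = \frac{\left(T - 2\right) T - 6}{9} = \frac{\left(-2 + T\right) T - 6}{9} = \frac{T \left(-2 + T\right) - 6}{9} = \frac{-6 + T \left(-2 + T\right)}{9} = - \frac{2}{3} + \frac{T \left(-2 + T\right)}{9}$)
$\left(25 + q{\left(-2,3 \right)}\right)^{2} = \left(25 - \left(\frac{4}{3} - 1\right)\right)^{2} = \left(25 - \frac{1}{3}\right)^{2} = \left(\frac{74}{3}\right)^{2} = \frac{5476}{9}$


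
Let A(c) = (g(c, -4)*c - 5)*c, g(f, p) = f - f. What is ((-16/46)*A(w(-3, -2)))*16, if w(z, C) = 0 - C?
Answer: 1280/23 ≈ 55.652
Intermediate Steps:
g(f, p) = 0
w(z, C) = -C
A(c) = -5*c (A(c) = (0*c - 5)*c = (0 - 5)*c = -5*c)
((-16/46)*A(w(-3, -2)))*16 = ((-16/46)*(-(-5)*(-2)))*16 = ((-16*1/46)*(-5*2))*16 = -8/23*(-10)*16 = (80/23)*16 = 1280/23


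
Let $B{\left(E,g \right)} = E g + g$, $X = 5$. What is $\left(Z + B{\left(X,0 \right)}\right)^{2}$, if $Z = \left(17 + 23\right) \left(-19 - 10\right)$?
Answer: $1345600$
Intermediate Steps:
$B{\left(E,g \right)} = g + E g$
$Z = -1160$ ($Z = 40 \left(-29\right) = -1160$)
$\left(Z + B{\left(X,0 \right)}\right)^{2} = \left(-1160 + 0 \left(1 + 5\right)\right)^{2} = \left(-1160 + 0 \cdot 6\right)^{2} = \left(-1160 + 0\right)^{2} = \left(-1160\right)^{2} = 1345600$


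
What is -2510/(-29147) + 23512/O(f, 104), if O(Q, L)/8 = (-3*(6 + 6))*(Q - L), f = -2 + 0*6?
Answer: 95241193/111224952 ≈ 0.85629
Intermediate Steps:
f = -2 (f = -2 + 0 = -2)
O(Q, L) = -288*Q + 288*L (O(Q, L) = 8*((-3*(6 + 6))*(Q - L)) = 8*((-36)*(Q - L)) = 8*((-3*12)*(Q - L)) = 8*(-36*(Q - L)) = 8*(-36*Q + 36*L) = -288*Q + 288*L)
-2510/(-29147) + 23512/O(f, 104) = -2510/(-29147) + 23512/(-288*(-2) + 288*104) = -2510*(-1/29147) + 23512/(576 + 29952) = 2510/29147 + 23512/30528 = 2510/29147 + 23512*(1/30528) = 2510/29147 + 2939/3816 = 95241193/111224952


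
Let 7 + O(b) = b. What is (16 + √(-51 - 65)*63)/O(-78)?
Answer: -16/85 - 126*I*√29/85 ≈ -0.18824 - 7.9827*I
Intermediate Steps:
O(b) = -7 + b
(16 + √(-51 - 65)*63)/O(-78) = (16 + √(-51 - 65)*63)/(-7 - 78) = (16 + √(-116)*63)/(-85) = (16 + (2*I*√29)*63)*(-1/85) = (16 + 126*I*√29)*(-1/85) = -16/85 - 126*I*√29/85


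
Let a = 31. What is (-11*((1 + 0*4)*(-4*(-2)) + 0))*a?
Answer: -2728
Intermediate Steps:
(-11*((1 + 0*4)*(-4*(-2)) + 0))*a = -11*((1 + 0*4)*(-4*(-2)) + 0)*31 = -11*((1 + 0)*8 + 0)*31 = -11*(1*8 + 0)*31 = -11*(8 + 0)*31 = -11*8*31 = -88*31 = -2728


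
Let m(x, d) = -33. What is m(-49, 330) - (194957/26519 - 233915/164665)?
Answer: -34000437995/873350227 ≈ -38.931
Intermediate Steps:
m(-49, 330) - (194957/26519 - 233915/164665) = -33 - (194957/26519 - 233915/164665) = -33 - (194957*(1/26519) - 233915*1/164665) = -33 - (194957/26519 - 46783/32933) = -33 - 1*5179880504/873350227 = -33 - 5179880504/873350227 = -34000437995/873350227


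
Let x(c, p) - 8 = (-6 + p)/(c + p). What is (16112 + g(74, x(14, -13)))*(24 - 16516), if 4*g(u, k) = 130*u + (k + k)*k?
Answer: -306380130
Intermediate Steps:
x(c, p) = 8 + (-6 + p)/(c + p)
g(u, k) = k²/2 + 65*u/2 (g(u, k) = (130*u + (k + k)*k)/4 = (130*u + (2*k)*k)/4 = (130*u + 2*k²)/4 = (2*k² + 130*u)/4 = k²/2 + 65*u/2)
(16112 + g(74, x(14, -13)))*(24 - 16516) = (16112 + (((-6 + 8*14 + 9*(-13))/(14 - 13))²/2 + (65/2)*74))*(24 - 16516) = (16112 + (((-6 + 112 - 117)/1)²/2 + 2405))*(-16492) = (16112 + ((1*(-11))²/2 + 2405))*(-16492) = (16112 + ((½)*(-11)² + 2405))*(-16492) = (16112 + ((½)*121 + 2405))*(-16492) = (16112 + (121/2 + 2405))*(-16492) = (16112 + 4931/2)*(-16492) = (37155/2)*(-16492) = -306380130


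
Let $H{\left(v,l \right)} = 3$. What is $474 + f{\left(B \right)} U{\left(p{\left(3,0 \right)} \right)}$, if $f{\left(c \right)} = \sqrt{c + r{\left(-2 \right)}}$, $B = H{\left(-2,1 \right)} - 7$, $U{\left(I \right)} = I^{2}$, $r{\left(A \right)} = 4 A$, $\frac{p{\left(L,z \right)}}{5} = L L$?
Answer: $474 + 4050 i \sqrt{3} \approx 474.0 + 7014.8 i$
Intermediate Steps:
$p{\left(L,z \right)} = 5 L^{2}$ ($p{\left(L,z \right)} = 5 L L = 5 L^{2}$)
$B = -4$ ($B = 3 - 7 = -4$)
$f{\left(c \right)} = \sqrt{-8 + c}$ ($f{\left(c \right)} = \sqrt{c + 4 \left(-2\right)} = \sqrt{c - 8} = \sqrt{-8 + c}$)
$474 + f{\left(B \right)} U{\left(p{\left(3,0 \right)} \right)} = 474 + \sqrt{-8 - 4} \left(5 \cdot 3^{2}\right)^{2} = 474 + \sqrt{-12} \left(5 \cdot 9\right)^{2} = 474 + 2 i \sqrt{3} \cdot 45^{2} = 474 + 2 i \sqrt{3} \cdot 2025 = 474 + 4050 i \sqrt{3}$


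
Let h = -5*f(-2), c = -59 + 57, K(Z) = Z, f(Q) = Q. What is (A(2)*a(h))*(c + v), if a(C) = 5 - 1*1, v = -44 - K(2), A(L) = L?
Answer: -384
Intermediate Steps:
v = -46 (v = -44 - 1*2 = -44 - 2 = -46)
c = -2
h = 10 (h = -5*(-2) = 10)
a(C) = 4 (a(C) = 5 - 1 = 4)
(A(2)*a(h))*(c + v) = (2*4)*(-2 - 46) = 8*(-48) = -384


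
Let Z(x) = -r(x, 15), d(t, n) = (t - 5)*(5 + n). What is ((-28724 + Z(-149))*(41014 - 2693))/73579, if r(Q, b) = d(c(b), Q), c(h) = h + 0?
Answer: -1045550164/73579 ≈ -14210.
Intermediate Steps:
c(h) = h
d(t, n) = (-5 + t)*(5 + n)
r(Q, b) = -25 - 5*Q + 5*b + Q*b
Z(x) = -50 - 10*x (Z(x) = -(-25 - 5*x + 5*15 + x*15) = -(-25 - 5*x + 75 + 15*x) = -(50 + 10*x) = -50 - 10*x)
((-28724 + Z(-149))*(41014 - 2693))/73579 = ((-28724 + (-50 - 10*(-149)))*(41014 - 2693))/73579 = ((-28724 + (-50 + 1490))*38321)*(1/73579) = ((-28724 + 1440)*38321)*(1/73579) = -27284*38321*(1/73579) = -1045550164*1/73579 = -1045550164/73579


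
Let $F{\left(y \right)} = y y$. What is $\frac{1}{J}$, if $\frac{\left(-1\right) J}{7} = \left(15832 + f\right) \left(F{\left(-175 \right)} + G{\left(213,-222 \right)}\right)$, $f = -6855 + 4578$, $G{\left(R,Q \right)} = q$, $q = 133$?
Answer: $- \frac{1}{2918472830} \approx -3.4265 \cdot 10^{-10}$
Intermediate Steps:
$G{\left(R,Q \right)} = 133$
$f = -2277$
$F{\left(y \right)} = y^{2}$
$J = -2918472830$ ($J = - 7 \left(15832 - 2277\right) \left(\left(-175\right)^{2} + 133\right) = - 7 \cdot 13555 \left(30625 + 133\right) = - 7 \cdot 13555 \cdot 30758 = \left(-7\right) 416924690 = -2918472830$)
$\frac{1}{J} = \frac{1}{-2918472830} = - \frac{1}{2918472830}$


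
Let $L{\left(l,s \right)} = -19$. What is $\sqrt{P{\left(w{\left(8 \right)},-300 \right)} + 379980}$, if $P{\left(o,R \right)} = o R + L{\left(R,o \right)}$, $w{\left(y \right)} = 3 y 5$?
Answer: $\sqrt{343961} \approx 586.48$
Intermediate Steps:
$w{\left(y \right)} = 15 y$
$P{\left(o,R \right)} = -19 + R o$ ($P{\left(o,R \right)} = o R - 19 = R o - 19 = -19 + R o$)
$\sqrt{P{\left(w{\left(8 \right)},-300 \right)} + 379980} = \sqrt{\left(-19 - 300 \cdot 15 \cdot 8\right) + 379980} = \sqrt{\left(-19 - 36000\right) + 379980} = \sqrt{-36019 + 379980} = \sqrt{343961}$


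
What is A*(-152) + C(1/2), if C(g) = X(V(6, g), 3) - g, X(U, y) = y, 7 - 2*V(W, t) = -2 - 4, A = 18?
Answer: -5467/2 ≈ -2733.5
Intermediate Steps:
V(W, t) = 13/2 (V(W, t) = 7/2 - (-2 - 4)/2 = 7/2 - ½*(-6) = 7/2 + 3 = 13/2)
C(g) = 3 - g
A*(-152) + C(1/2) = 18*(-152) + (3 - 1/2) = -2736 + (3 - 1*½) = -2736 + (3 - ½) = -2736 + 5/2 = -5467/2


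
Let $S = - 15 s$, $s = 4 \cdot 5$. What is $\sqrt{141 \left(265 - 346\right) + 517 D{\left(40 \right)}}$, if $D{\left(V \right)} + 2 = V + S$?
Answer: $25 i \sqrt{235} \approx 383.24 i$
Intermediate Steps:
$s = 20$
$S = -300$ ($S = \left(-15\right) 20 = -300$)
$D{\left(V \right)} = -302 + V$ ($D{\left(V \right)} = -2 + \left(V - 300\right) = -2 + \left(-300 + V\right) = -302 + V$)
$\sqrt{141 \left(265 - 346\right) + 517 D{\left(40 \right)}} = \sqrt{141 \left(265 - 346\right) + 517 \left(-302 + 40\right)} = \sqrt{141 \left(-81\right) + 517 \left(-262\right)} = \sqrt{-11421 - 135454} = \sqrt{-146875} = 25 i \sqrt{235}$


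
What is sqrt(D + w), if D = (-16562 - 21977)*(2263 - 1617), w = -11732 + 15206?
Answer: 4*I*sqrt(1555795) ≈ 4989.3*I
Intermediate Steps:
w = 3474
D = -24896194 (D = -38539*646 = -24896194)
sqrt(D + w) = sqrt(-24896194 + 3474) = sqrt(-24892720) = 4*I*sqrt(1555795)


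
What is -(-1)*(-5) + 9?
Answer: 4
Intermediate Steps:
-(-1)*(-5) + 9 = -1*5 + 9 = -5 + 9 = 4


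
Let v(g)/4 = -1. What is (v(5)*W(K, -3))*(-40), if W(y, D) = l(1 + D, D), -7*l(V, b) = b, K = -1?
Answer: 480/7 ≈ 68.571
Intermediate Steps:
l(V, b) = -b/7
W(y, D) = -D/7
v(g) = -4 (v(g) = 4*(-1) = -4)
(v(5)*W(K, -3))*(-40) = -(-4)*(-3)/7*(-40) = -4*3/7*(-40) = -12/7*(-40) = 480/7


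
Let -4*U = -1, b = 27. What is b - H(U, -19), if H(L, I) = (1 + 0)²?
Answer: 26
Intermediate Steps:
U = ¼ (U = -¼*(-1) = ¼ ≈ 0.25000)
H(L, I) = 1 (H(L, I) = 1² = 1)
b - H(U, -19) = 27 - 1*1 = 27 - 1 = 26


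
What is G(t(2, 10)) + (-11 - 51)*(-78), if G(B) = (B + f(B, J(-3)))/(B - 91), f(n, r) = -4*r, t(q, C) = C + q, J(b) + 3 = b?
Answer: 382008/79 ≈ 4835.5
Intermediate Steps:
J(b) = -3 + b
G(B) = (24 + B)/(-91 + B) (G(B) = (B - 4*(-3 - 3))/(B - 91) = (B - 4*(-6))/(-91 + B) = (B + 24)/(-91 + B) = (24 + B)/(-91 + B))
G(t(2, 10)) + (-11 - 51)*(-78) = (24 + (10 + 2))/(-91 + (10 + 2)) + (-11 - 51)*(-78) = (24 + 12)/(-91 + 12) - 62*(-78) = 36/(-79) + 4836 = -1/79*36 + 4836 = -36/79 + 4836 = 382008/79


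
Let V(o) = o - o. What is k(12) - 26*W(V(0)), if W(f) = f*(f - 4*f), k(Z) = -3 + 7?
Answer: 4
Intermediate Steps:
V(o) = 0
k(Z) = 4
W(f) = -3*f² (W(f) = f*(-3*f) = -3*f²)
k(12) - 26*W(V(0)) = 4 - (-78)*0² = 4 - (-78)*0 = 4 - 26*0 = 4 + 0 = 4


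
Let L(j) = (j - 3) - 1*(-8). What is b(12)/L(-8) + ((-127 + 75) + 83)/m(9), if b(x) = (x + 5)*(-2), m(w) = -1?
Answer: -59/3 ≈ -19.667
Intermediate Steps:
L(j) = 5 + j (L(j) = (-3 + j) + 8 = 5 + j)
b(x) = -10 - 2*x (b(x) = (5 + x)*(-2) = -10 - 2*x)
b(12)/L(-8) + ((-127 + 75) + 83)/m(9) = (-10 - 2*12)/(5 - 8) + ((-127 + 75) + 83)/(-1) = (-10 - 24)/(-3) + (-52 + 83)*(-1) = -34*(-⅓) + 31*(-1) = 34/3 - 31 = -59/3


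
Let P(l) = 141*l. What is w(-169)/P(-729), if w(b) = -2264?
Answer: 2264/102789 ≈ 0.022026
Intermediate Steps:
w(-169)/P(-729) = -2264/(141*(-729)) = -2264/(-102789) = -2264*(-1/102789) = 2264/102789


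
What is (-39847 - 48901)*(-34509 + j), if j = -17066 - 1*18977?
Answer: 6261348896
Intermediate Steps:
j = -36043 (j = -17066 - 18977 = -36043)
(-39847 - 48901)*(-34509 + j) = (-39847 - 48901)*(-34509 - 36043) = -88748*(-70552) = 6261348896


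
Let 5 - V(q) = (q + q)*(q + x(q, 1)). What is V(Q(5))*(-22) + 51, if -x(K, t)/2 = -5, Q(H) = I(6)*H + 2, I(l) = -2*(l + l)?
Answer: 560677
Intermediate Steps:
I(l) = -4*l
Q(H) = 2 - 24*H (Q(H) = (-4*6)*H + 2 = -24*H + 2 = 2 - 24*H)
x(K, t) = 10 (x(K, t) = -2*(-5) = 10)
V(q) = 5 - 2*q*(10 + q) (V(q) = 5 - (q + q)*(q + 10) = 5 - 2*q*(10 + q))
V(Q(5))*(-22) + 51 = (5 - 20*(2 - 24*5) - 2*(2 - 24*5)²)*(-22) + 51 = (5 - 20*(2 - 120) - 2*(2 - 120)²)*(-22) + 51 = (5 - 20*(-118) - 2*(-118)²)*(-22) + 51 = (5 + 2360 - 2*13924)*(-22) + 51 = (5 + 2360 - 27848)*(-22) + 51 = -25483*(-22) + 51 = 560626 + 51 = 560677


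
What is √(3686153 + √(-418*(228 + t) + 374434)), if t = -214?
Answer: √(3686153 + √368582) ≈ 1920.1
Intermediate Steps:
√(3686153 + √(-418*(228 + t) + 374434)) = √(3686153 + √(-418*(228 - 214) + 374434)) = √(3686153 + √(-418*14 + 374434)) = √(3686153 + √(-5852 + 374434)) = √(3686153 + √368582)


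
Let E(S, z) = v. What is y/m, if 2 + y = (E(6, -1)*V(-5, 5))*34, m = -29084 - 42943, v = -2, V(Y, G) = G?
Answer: 38/8003 ≈ 0.0047482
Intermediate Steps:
E(S, z) = -2
m = -72027
y = -342 (y = -2 - 2*5*34 = -2 - 10*34 = -2 - 340 = -342)
y/m = -342/(-72027) = -342*(-1/72027) = 38/8003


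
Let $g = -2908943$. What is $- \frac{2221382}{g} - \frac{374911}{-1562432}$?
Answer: $\frac{4561353050097}{4545025629376} \approx 1.0036$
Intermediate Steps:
$- \frac{2221382}{g} - \frac{374911}{-1562432} = - \frac{2221382}{-2908943} - \frac{374911}{-1562432} = \left(-2221382\right) \left(- \frac{1}{2908943}\right) - - \frac{374911}{1562432} = \frac{2221382}{2908943} + \frac{374911}{1562432} = \frac{4561353050097}{4545025629376}$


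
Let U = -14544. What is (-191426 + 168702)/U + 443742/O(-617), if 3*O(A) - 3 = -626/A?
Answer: 2986502454949/9006372 ≈ 3.3160e+5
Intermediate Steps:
O(A) = 1 - 626/(3*A) (O(A) = 1 + (-626/A)/3 = 1 - 626/(3*A))
(-191426 + 168702)/U + 443742/O(-617) = (-191426 + 168702)/(-14544) + 443742/(((-626/3 - 617)/(-617))) = -22724*(-1/14544) + 443742/((-1/617*(-2477/3))) = 5681/3636 + 443742/(2477/1851) = 5681/3636 + 443742*(1851/2477) = 5681/3636 + 821366442/2477 = 2986502454949/9006372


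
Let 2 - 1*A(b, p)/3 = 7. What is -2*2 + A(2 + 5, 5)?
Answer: -19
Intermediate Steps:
A(b, p) = -15 (A(b, p) = 6 - 3*7 = 6 - 21 = -15)
-2*2 + A(2 + 5, 5) = -2*2 - 15 = -4 - 15 = -19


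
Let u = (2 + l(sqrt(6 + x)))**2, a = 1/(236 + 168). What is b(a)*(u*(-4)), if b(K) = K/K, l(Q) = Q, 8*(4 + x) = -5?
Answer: -(8 + sqrt(22))**2/4 ≈ -40.262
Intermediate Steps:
x = -37/8 (x = -4 + (1/8)*(-5) = -4 - 5/8 = -37/8 ≈ -4.6250)
a = 1/404 ≈ 0.0024752
u = (2 + sqrt(22)/4)**2 (u = (2 + sqrt(6 - 37/8))**2 = (2 + sqrt(11/8))**2 = (2 + sqrt(22)/4)**2 ≈ 10.065)
b(K) = 1
b(a)*(u*(-4)) = 1*((43/8 + sqrt(22))*(-4)) = 1*(-43/2 - 4*sqrt(22)) = -43/2 - 4*sqrt(22)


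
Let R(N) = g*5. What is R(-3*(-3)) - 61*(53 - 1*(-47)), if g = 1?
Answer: -6095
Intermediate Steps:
R(N) = 5 (R(N) = 1*5 = 5)
R(-3*(-3)) - 61*(53 - 1*(-47)) = 5 - 61*(53 - 1*(-47)) = 5 - 61*(53 + 47) = 5 - 61*100 = 5 - 6100 = -6095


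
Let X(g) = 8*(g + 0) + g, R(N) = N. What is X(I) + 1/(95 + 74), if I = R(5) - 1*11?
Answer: -9125/169 ≈ -53.994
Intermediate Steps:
I = -6 (I = 5 - 1*11 = 5 - 11 = -6)
X(g) = 9*g (X(g) = 8*g + g = 9*g)
X(I) + 1/(95 + 74) = 9*(-6) + 1/(95 + 74) = -54 + 1/169 = -9125/169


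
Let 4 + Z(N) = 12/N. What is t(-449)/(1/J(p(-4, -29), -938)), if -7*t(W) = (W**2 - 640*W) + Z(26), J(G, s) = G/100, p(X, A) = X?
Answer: 6356447/2275 ≈ 2794.0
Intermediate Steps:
J(G, s) = G/100 (J(G, s) = G*(1/100) = G/100)
Z(N) = -4 + 12/N
t(W) = 46/91 - W**2/7 + 640*W/7 (t(W) = -((W**2 - 640*W) + (-4 + 12/26))/7 = -((W**2 - 640*W) + (-4 + 12*(1/26)))/7 = -((W**2 - 640*W) + (-4 + 6/13))/7 = -((W**2 - 640*W) - 46/13)/7 = -(-46/13 + W**2 - 640*W)/7 = 46/91 - W**2/7 + 640*W/7)
t(-449)/(1/J(p(-4, -29), -938)) = (46/91 - 1/7*(-449)**2 + (640/7)*(-449))/(1/((1/100)*(-4))) = (46/91 - 1/7*201601 - 287360/7)/(1/(-1/25)) = (46/91 - 201601/7 - 287360/7)/(-25) = -6356447/91*(-1/25) = 6356447/2275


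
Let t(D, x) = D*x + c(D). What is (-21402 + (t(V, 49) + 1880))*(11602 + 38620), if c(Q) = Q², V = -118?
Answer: -571526360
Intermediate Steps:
t(D, x) = D² + D*x (t(D, x) = D*x + D² = D² + D*x)
(-21402 + (t(V, 49) + 1880))*(11602 + 38620) = (-21402 + (-118*(-118 + 49) + 1880))*(11602 + 38620) = (-21402 + (-118*(-69) + 1880))*50222 = (-21402 + (8142 + 1880))*50222 = (-21402 + 10022)*50222 = -11380*50222 = -571526360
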